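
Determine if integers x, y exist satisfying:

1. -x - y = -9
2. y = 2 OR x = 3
Yes

Take x = 7, y = 2. Substituting into each constraint:
  (1) (-7) + (-2) = -9 ✓
  (2) y = 2, target 2 ✓ (first branch holds)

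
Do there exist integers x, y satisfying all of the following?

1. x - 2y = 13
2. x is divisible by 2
No

The full constraint system is jointly infeasible over the integers. Each constraint and what it forces:

  - x - 2y = 13: is a linear equation tying the variables together
  - x is divisible by 2: restricts x to multiples of 2

Modular obstruction: writing x = 2x', every remaining term of the linear equation is divisible by 2, so the left side is ≡ 0 (mod 2); but the right side 13 ≡ 1 (mod 2). No integers can satisfy it.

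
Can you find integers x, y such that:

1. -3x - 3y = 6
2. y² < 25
Yes

Take x = -2, y = 0. Substituting into each constraint:
  (1) -3(-2) - 3(0) = 6 ✓
  (2) y² = (0)² = 0, and 0 < 25 ✓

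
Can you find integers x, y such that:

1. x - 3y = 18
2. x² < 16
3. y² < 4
No

The full constraint system is jointly infeasible over the integers. Each constraint and what it forces:

  - x - 3y = 18: is a linear equation tying the variables together
  - x² < 16: restricts x to |x| ≤ 3
  - y² < 4: restricts y to |y| ≤ 1

Range argument: with x ∈ [-3, 3], y ∈ [-1, 1], the left side of the equation is at most 6, but the right side is 18 > 6. No integer solution exists.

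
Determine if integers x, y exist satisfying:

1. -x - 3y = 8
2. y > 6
Yes

Take x = -29, y = 7. Substituting into each constraint:
  (1) 29 - 3(7) = 8 ✓
  (2) 7 > 6 ✓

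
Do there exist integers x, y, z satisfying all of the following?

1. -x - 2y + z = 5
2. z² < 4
Yes

Take x = 1, y = -3, z = 0. Substituting into each constraint:
  (1) (-1) - 2(-3) + 0 = 5 ✓
  (2) z² = (0)² = 0, and 0 < 4 ✓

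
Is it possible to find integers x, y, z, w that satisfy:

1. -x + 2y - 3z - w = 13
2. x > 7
Yes

Take x = 9, y = 11, z = 0, w = 0. Substituting into each constraint:
  (1) (-9) + 2(11) - 3(0) + 0 = 13 ✓
  (2) 9 > 7 ✓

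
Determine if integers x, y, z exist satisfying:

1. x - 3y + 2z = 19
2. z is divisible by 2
Yes

Take x = 1, y = -6, z = 0. Substituting into each constraint:
  (1) 1 - 3(-6) + 2(0) = 19 ✓
  (2) 0 = 2 × 0, remainder 0 ✓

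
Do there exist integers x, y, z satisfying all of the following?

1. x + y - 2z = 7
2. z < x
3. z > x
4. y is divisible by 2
No

A contradictory subset is {z < x, z > x}. No integer assignment can satisfy these jointly:

  - z < x: bounds one variable relative to another variable
  - z > x: bounds one variable relative to another variable

Direct contradiction: x > z and z > x cannot both hold.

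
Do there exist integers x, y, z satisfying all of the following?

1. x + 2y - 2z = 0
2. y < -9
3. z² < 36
Yes

Take x = 20, y = -10, z = 0. Substituting into each constraint:
  (1) 20 + 2(-10) - 2(0) = 0 ✓
  (2) -10 < -9 ✓
  (3) z² = (0)² = 0, and 0 < 36 ✓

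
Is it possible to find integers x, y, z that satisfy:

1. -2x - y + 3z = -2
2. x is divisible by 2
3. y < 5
Yes

Take x = -2, y = 0, z = -2. Substituting into each constraint:
  (1) -2(-2) + 0 + 3(-2) = -2 ✓
  (2) -2 = 2 × -1, remainder 0 ✓
  (3) 0 < 5 ✓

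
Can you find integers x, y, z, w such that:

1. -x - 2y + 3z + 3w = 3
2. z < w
Yes

Take x = -6, y = 0, z = -1, w = 0. Substituting into each constraint:
  (1) 6 - 2(0) + 3(-1) + 3(0) = 3 ✓
  (2) -1 < 0 ✓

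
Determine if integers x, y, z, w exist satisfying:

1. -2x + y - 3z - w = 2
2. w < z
Yes

Take x = 0, y = 1, z = 0, w = -1. Substituting into each constraint:
  (1) -2(0) + 1 - 3(0) + 1 = 2 ✓
  (2) -1 < 0 ✓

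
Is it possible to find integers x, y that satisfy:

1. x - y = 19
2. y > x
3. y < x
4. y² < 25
No

A contradictory subset is {y > x, y < x}. No integer assignment can satisfy these jointly:

  - y > x: bounds one variable relative to another variable
  - y < x: bounds one variable relative to another variable

Direct contradiction: y > x and x > y cannot both hold.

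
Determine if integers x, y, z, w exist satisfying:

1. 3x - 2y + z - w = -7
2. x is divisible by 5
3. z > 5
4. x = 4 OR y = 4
Yes

Take x = 0, y = 4, z = 6, w = 5. Substituting into each constraint:
  (1) 3(0) - 2(4) + 6 + (-5) = -7 ✓
  (2) 0 = 5 × 0, remainder 0 ✓
  (3) 6 > 5 ✓
  (4) y = 4, target 4 ✓ (second branch holds)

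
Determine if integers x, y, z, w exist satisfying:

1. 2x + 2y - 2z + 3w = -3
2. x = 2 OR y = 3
Yes

Take x = 0, y = 3, z = 6, w = 1. Substituting into each constraint:
  (1) 2(0) + 2(3) - 2(6) + 3(1) = -3 ✓
  (2) y = 3, target 3 ✓ (second branch holds)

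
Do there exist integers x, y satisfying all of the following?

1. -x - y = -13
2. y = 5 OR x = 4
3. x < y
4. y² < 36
No

The full constraint system is jointly infeasible over the integers. Each constraint and what it forces:

  - -x - y = -13: is a linear equation tying the variables together
  - y = 5 OR x = 4: forces a choice: either y = 5 or x = 4
  - x < y: bounds one variable relative to another variable
  - y² < 36: restricts y to |y| ≤ 5

Split on the disjunction (y = 5 OR x = 4):
  • If y = 5: the equation forces x = 8, giving (y, x) = (5, 8), which violates y > x.
  • If x = 4: the equation forces y = 9, but y² < 36 requires |y| ≤ 5.
Both branches are infeasible, so the system has no integer solution.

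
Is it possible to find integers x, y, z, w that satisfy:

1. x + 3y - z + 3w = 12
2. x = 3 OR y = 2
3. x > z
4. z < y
Yes

Take x = 3, y = 2, z = 0, w = 1. Substituting into each constraint:
  (1) 3 + 3(2) + 0 + 3(1) = 12 ✓
  (2) x = 3, target 3 ✓ (first branch holds)
  (3) 3 > 0 ✓
  (4) 0 < 2 ✓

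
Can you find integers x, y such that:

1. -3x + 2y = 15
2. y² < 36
Yes

Take x = -5, y = 0. Substituting into each constraint:
  (1) -3(-5) + 2(0) = 15 ✓
  (2) y² = (0)² = 0, and 0 < 36 ✓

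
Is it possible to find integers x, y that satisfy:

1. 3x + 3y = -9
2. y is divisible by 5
Yes

Take x = -3, y = 0. Substituting into each constraint:
  (1) 3(-3) + 3(0) = -9 ✓
  (2) 0 = 5 × 0, remainder 0 ✓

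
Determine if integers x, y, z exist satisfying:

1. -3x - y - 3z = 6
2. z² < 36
Yes

Take x = 0, y = -6, z = 0. Substituting into each constraint:
  (1) -3(0) + 6 - 3(0) = 6 ✓
  (2) z² = (0)² = 0, and 0 < 36 ✓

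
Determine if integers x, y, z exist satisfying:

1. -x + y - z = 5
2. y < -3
Yes

Take x = 0, y = -4, z = -9. Substituting into each constraint:
  (1) 0 + (-4) + 9 = 5 ✓
  (2) -4 < -3 ✓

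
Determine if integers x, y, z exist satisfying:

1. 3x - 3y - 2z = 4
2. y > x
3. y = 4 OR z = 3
Yes

Take x = 2, y = 4, z = -5. Substituting into each constraint:
  (1) 3(2) - 3(4) - 2(-5) = 4 ✓
  (2) 4 > 2 ✓
  (3) y = 4, target 4 ✓ (first branch holds)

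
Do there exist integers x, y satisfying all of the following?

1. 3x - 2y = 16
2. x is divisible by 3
Yes

Take x = 0, y = -8. Substituting into each constraint:
  (1) 3(0) - 2(-8) = 16 ✓
  (2) 0 = 3 × 0, remainder 0 ✓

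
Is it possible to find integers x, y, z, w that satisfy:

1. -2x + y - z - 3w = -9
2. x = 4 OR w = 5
Yes

Take x = 0, y = 0, z = -6, w = 5. Substituting into each constraint:
  (1) -2(0) + 0 + 6 - 3(5) = -9 ✓
  (2) w = 5, target 5 ✓ (second branch holds)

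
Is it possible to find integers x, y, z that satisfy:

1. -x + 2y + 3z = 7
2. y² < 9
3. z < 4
Yes

Take x = 0, y = 2, z = 1. Substituting into each constraint:
  (1) 0 + 2(2) + 3(1) = 7 ✓
  (2) y² = (2)² = 4, and 4 < 9 ✓
  (3) 1 < 4 ✓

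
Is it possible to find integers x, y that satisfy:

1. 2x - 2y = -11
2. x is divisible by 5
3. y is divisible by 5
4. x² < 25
No

Even the single constraint (2x - 2y = -11) is infeasible over the integers.

  - 2x - 2y = -11: every term on the left is divisible by 2, so the LHS ≡ 0 (mod 2), but the RHS -11 is not — no integer solution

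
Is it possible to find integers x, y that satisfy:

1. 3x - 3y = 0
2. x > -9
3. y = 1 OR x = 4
Yes

Take x = 4, y = 4. Substituting into each constraint:
  (1) 3(4) - 3(4) = 0 ✓
  (2) 4 > -9 ✓
  (3) x = 4, target 4 ✓ (second branch holds)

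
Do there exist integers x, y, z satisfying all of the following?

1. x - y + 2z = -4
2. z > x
Yes

Take x = 0, y = 6, z = 1. Substituting into each constraint:
  (1) 0 + (-6) + 2(1) = -4 ✓
  (2) 1 > 0 ✓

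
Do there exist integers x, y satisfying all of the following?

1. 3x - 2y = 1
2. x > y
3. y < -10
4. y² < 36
No

A contradictory subset is {y < -10, y² < 36}. No integer assignment can satisfy these jointly:

  - y < -10: bounds one variable relative to a constant
  - y² < 36: restricts y to |y| ≤ 5

Direct contradiction: the bounds on y require y ≥ -5 and y ≤ -11 simultaneously, which is empty.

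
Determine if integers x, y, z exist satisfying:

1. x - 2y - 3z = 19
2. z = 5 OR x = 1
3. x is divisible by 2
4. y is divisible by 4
Yes

Take x = -6, y = -20, z = 5. Substituting into each constraint:
  (1) (-6) - 2(-20) - 3(5) = 19 ✓
  (2) z = 5, target 5 ✓ (first branch holds)
  (3) -6 = 2 × -3, remainder 0 ✓
  (4) -20 = 4 × -5, remainder 0 ✓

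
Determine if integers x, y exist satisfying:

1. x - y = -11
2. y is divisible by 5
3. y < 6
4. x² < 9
No

A contradictory subset is {x - y = -11, y < 6, x² < 9}. No integer assignment can satisfy these jointly:

  - x - y = -11: is a linear equation tying the variables together
  - y < 6: bounds one variable relative to a constant
  - x² < 9: restricts x to |x| ≤ 2

Range argument: with x ∈ [-2, 2], y ∈ [−∞, 5], the left side of the equation is at least -7, but the right side is -11 < -7. No integer solution exists.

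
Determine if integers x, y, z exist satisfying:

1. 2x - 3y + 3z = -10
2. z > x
Yes

Take x = 1, y = 6, z = 2. Substituting into each constraint:
  (1) 2(1) - 3(6) + 3(2) = -10 ✓
  (2) 2 > 1 ✓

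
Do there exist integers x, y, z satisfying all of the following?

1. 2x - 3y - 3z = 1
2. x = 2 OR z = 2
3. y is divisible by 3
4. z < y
Yes

Take x = 8, y = 3, z = 2. Substituting into each constraint:
  (1) 2(8) - 3(3) - 3(2) = 1 ✓
  (2) z = 2, target 2 ✓ (second branch holds)
  (3) 3 = 3 × 1, remainder 0 ✓
  (4) 2 < 3 ✓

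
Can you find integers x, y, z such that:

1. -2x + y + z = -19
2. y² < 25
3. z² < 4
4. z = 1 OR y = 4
Yes

Take x = 11, y = 4, z = -1. Substituting into each constraint:
  (1) -2(11) + 4 + (-1) = -19 ✓
  (2) y² = (4)² = 16, and 16 < 25 ✓
  (3) z² = (-1)² = 1, and 1 < 4 ✓
  (4) y = 4, target 4 ✓ (second branch holds)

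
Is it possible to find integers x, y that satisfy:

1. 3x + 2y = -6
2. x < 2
Yes

Take x = 0, y = -3. Substituting into each constraint:
  (1) 3(0) + 2(-3) = -6 ✓
  (2) 0 < 2 ✓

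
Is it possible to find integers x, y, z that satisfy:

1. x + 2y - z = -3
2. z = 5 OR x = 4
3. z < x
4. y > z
Yes

Take x = 4, y = -8, z = -9. Substituting into each constraint:
  (1) 4 + 2(-8) + 9 = -3 ✓
  (2) x = 4, target 4 ✓ (second branch holds)
  (3) -9 < 4 ✓
  (4) -8 > -9 ✓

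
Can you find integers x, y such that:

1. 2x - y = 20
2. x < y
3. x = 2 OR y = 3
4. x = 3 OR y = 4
No

A contradictory subset is {2x - y = 20, x < y, x = 3 OR y = 4}. No integer assignment can satisfy these jointly:

  - 2x - y = 20: is a linear equation tying the variables together
  - x < y: bounds one variable relative to another variable
  - x = 3 OR y = 4: forces a choice: either x = 3 or y = 4

Split on the disjunction (x = 3 OR y = 4):
  • If x = 3: the equation forces y = -14, giving (x, y) = (3, -14), which violates y > x.
  • If y = 4: the equation forces x = 12, giving (y, x) = (4, 12), which violates y > x.
Both branches are infeasible, so the system has no integer solution.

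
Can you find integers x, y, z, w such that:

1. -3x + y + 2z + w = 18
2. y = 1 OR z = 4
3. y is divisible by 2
Yes

Take x = 0, y = 2, z = 4, w = 8. Substituting into each constraint:
  (1) -3(0) + 2 + 2(4) + 8 = 18 ✓
  (2) z = 4, target 4 ✓ (second branch holds)
  (3) 2 = 2 × 1, remainder 0 ✓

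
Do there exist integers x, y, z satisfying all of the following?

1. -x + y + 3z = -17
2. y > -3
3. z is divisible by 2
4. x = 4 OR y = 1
Yes

Take x = 18, y = 1, z = 0. Substituting into each constraint:
  (1) (-18) + 1 + 3(0) = -17 ✓
  (2) 1 > -3 ✓
  (3) 0 = 2 × 0, remainder 0 ✓
  (4) y = 1, target 1 ✓ (second branch holds)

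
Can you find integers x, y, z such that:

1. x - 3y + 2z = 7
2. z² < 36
Yes

Take x = 1, y = -2, z = 0. Substituting into each constraint:
  (1) 1 - 3(-2) + 2(0) = 7 ✓
  (2) z² = (0)² = 0, and 0 < 36 ✓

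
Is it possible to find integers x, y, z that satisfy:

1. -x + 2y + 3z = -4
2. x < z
Yes

Take x = -2, y = -3, z = 0. Substituting into each constraint:
  (1) 2 + 2(-3) + 3(0) = -4 ✓
  (2) -2 < 0 ✓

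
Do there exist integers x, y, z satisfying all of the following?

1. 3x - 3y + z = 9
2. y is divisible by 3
Yes

Take x = 3, y = 0, z = 0. Substituting into each constraint:
  (1) 3(3) - 3(0) + 0 = 9 ✓
  (2) 0 = 3 × 0, remainder 0 ✓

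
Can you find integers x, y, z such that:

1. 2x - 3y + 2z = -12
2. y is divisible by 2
Yes

Take x = -6, y = 0, z = 0. Substituting into each constraint:
  (1) 2(-6) - 3(0) + 2(0) = -12 ✓
  (2) 0 = 2 × 0, remainder 0 ✓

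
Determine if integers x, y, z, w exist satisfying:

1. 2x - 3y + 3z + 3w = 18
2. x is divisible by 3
Yes

Take x = 0, y = -6, z = 0, w = 0. Substituting into each constraint:
  (1) 2(0) - 3(-6) + 3(0) + 3(0) = 18 ✓
  (2) 0 = 3 × 0, remainder 0 ✓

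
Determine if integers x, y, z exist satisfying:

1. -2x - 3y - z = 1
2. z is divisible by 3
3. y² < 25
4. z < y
Yes

Take x = -2, y = 1, z = 0. Substituting into each constraint:
  (1) -2(-2) - 3(1) + 0 = 1 ✓
  (2) 0 = 3 × 0, remainder 0 ✓
  (3) y² = (1)² = 1, and 1 < 25 ✓
  (4) 0 < 1 ✓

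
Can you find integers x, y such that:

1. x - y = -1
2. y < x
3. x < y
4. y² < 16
No

A contradictory subset is {x - y = -1, y < x}. No integer assignment can satisfy these jointly:

  - x - y = -1: is a linear equation tying the variables together
  - y < x: bounds one variable relative to another variable

From the equation, x − y = -1, i.e. x − y = -1; but x > y requires x − y ≥ 1. Contradiction.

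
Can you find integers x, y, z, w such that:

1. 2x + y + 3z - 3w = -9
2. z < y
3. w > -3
Yes

Take x = 0, y = 0, z = -1, w = 2. Substituting into each constraint:
  (1) 2(0) + 0 + 3(-1) - 3(2) = -9 ✓
  (2) -1 < 0 ✓
  (3) 2 > -3 ✓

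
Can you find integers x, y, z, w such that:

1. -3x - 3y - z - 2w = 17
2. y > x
Yes

Take x = 0, y = 1, z = 0, w = -10. Substituting into each constraint:
  (1) -3(0) - 3(1) + 0 - 2(-10) = 17 ✓
  (2) 1 > 0 ✓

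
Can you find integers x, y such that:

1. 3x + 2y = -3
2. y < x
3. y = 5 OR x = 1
Yes

Take x = 1, y = -3. Substituting into each constraint:
  (1) 3(1) + 2(-3) = -3 ✓
  (2) -3 < 1 ✓
  (3) x = 1, target 1 ✓ (second branch holds)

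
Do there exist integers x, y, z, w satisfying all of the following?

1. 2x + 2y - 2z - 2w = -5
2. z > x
No

Even the single constraint (2x + 2y - 2z - 2w = -5) is infeasible over the integers.

  - 2x + 2y - 2z - 2w = -5: every term on the left is divisible by 2, so the LHS ≡ 0 (mod 2), but the RHS -5 is not — no integer solution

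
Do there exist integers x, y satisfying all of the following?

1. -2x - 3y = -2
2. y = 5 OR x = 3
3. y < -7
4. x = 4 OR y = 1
No

A contradictory subset is {-2x - 3y = -2, y = 5 OR x = 3, y < -7}. No integer assignment can satisfy these jointly:

  - -2x - 3y = -2: is a linear equation tying the variables together
  - y = 5 OR x = 3: forces a choice: either y = 5 or x = 3
  - y < -7: bounds one variable relative to a constant

Split on the disjunction (y = 5 OR x = 3):
  • If y = 5: this contradicts the bound y ≤ -8.
  • If x = 3: with x = 3, every remaining term of the linear equation is divisible by 3, so the left side is ≡ 0 (mod 3); but the right side 4 ≡ 1 (mod 3). No integers can satisfy it.
Both branches are infeasible, so the system has no integer solution.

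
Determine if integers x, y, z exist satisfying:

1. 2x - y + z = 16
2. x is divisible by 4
Yes

Take x = 0, y = 0, z = 16. Substituting into each constraint:
  (1) 2(0) + 0 + 16 = 16 ✓
  (2) 0 = 4 × 0, remainder 0 ✓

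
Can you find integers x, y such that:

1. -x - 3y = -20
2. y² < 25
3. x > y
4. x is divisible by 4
Yes

Take x = 8, y = 4. Substituting into each constraint:
  (1) (-8) - 3(4) = -20 ✓
  (2) y² = (4)² = 16, and 16 < 25 ✓
  (3) 8 > 4 ✓
  (4) 8 = 4 × 2, remainder 0 ✓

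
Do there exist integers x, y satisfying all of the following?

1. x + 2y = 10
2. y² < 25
Yes

Take x = 10, y = 0. Substituting into each constraint:
  (1) 10 + 2(0) = 10 ✓
  (2) y² = (0)² = 0, and 0 < 25 ✓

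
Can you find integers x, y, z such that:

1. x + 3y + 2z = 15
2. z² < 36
Yes

Take x = 15, y = 0, z = 0. Substituting into each constraint:
  (1) 15 + 3(0) + 2(0) = 15 ✓
  (2) z² = (0)² = 0, and 0 < 36 ✓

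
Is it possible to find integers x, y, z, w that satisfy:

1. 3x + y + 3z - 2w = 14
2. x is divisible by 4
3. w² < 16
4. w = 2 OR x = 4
Yes

Take x = 4, y = 2, z = 0, w = 0. Substituting into each constraint:
  (1) 3(4) + 2 + 3(0) - 2(0) = 14 ✓
  (2) 4 = 4 × 1, remainder 0 ✓
  (3) w² = (0)² = 0, and 0 < 16 ✓
  (4) x = 4, target 4 ✓ (second branch holds)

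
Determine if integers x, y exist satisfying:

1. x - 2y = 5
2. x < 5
Yes

Take x = 3, y = -1. Substituting into each constraint:
  (1) 3 - 2(-1) = 5 ✓
  (2) 3 < 5 ✓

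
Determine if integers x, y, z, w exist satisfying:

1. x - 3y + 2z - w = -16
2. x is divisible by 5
Yes

Take x = 0, y = 0, z = 0, w = 16. Substituting into each constraint:
  (1) 0 - 3(0) + 2(0) + (-16) = -16 ✓
  (2) 0 = 5 × 0, remainder 0 ✓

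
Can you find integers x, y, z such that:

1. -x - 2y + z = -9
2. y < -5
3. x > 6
Yes

Take x = 7, y = -6, z = -14. Substituting into each constraint:
  (1) (-7) - 2(-6) + (-14) = -9 ✓
  (2) -6 < -5 ✓
  (3) 7 > 6 ✓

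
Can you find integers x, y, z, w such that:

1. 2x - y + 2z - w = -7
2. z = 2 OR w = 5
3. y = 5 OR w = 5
Yes

Take x = 0, y = 0, z = -1, w = 5. Substituting into each constraint:
  (1) 2(0) + 0 + 2(-1) + (-5) = -7 ✓
  (2) w = 5, target 5 ✓ (second branch holds)
  (3) w = 5, target 5 ✓ (second branch holds)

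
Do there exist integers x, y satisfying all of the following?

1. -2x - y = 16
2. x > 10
Yes

Take x = 11, y = -38. Substituting into each constraint:
  (1) -2(11) + 38 = 16 ✓
  (2) 11 > 10 ✓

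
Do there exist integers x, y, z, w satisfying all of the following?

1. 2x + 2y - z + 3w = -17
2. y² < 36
Yes

Take x = -8, y = 0, z = 1, w = 0. Substituting into each constraint:
  (1) 2(-8) + 2(0) + (-1) + 3(0) = -17 ✓
  (2) y² = (0)² = 0, and 0 < 36 ✓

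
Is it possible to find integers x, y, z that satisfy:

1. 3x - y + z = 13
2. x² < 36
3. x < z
Yes

Take x = 0, y = -12, z = 1. Substituting into each constraint:
  (1) 3(0) + 12 + 1 = 13 ✓
  (2) x² = (0)² = 0, and 0 < 36 ✓
  (3) 0 < 1 ✓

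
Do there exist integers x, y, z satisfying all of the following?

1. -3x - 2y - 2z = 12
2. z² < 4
Yes

Take x = 0, y = -6, z = 0. Substituting into each constraint:
  (1) -3(0) - 2(-6) - 2(0) = 12 ✓
  (2) z² = (0)² = 0, and 0 < 4 ✓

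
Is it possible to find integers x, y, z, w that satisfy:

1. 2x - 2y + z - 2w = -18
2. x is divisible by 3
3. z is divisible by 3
Yes

Take x = 0, y = 0, z = 0, w = 9. Substituting into each constraint:
  (1) 2(0) - 2(0) + 0 - 2(9) = -18 ✓
  (2) 0 = 3 × 0, remainder 0 ✓
  (3) 0 = 3 × 0, remainder 0 ✓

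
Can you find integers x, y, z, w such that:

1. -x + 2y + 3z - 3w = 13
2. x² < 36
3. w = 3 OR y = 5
Yes

Take x = 0, y = 5, z = 1, w = 0. Substituting into each constraint:
  (1) 0 + 2(5) + 3(1) - 3(0) = 13 ✓
  (2) x² = (0)² = 0, and 0 < 36 ✓
  (3) y = 5, target 5 ✓ (second branch holds)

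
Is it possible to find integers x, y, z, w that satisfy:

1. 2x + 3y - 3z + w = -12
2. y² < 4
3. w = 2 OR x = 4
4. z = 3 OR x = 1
Yes

Take x = 4, y = 1, z = 3, w = -14. Substituting into each constraint:
  (1) 2(4) + 3(1) - 3(3) + (-14) = -12 ✓
  (2) y² = (1)² = 1, and 1 < 4 ✓
  (3) x = 4, target 4 ✓ (second branch holds)
  (4) z = 3, target 3 ✓ (first branch holds)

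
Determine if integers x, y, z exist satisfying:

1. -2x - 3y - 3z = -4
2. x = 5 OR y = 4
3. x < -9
Yes

Take x = -10, y = 4, z = 4. Substituting into each constraint:
  (1) -2(-10) - 3(4) - 3(4) = -4 ✓
  (2) y = 4, target 4 ✓ (second branch holds)
  (3) -10 < -9 ✓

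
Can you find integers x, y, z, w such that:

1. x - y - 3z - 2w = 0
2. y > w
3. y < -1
Yes

Take x = 1, y = -2, z = 3, w = -3. Substituting into each constraint:
  (1) 1 + 2 - 3(3) - 2(-3) = 0 ✓
  (2) -2 > -3 ✓
  (3) -2 < -1 ✓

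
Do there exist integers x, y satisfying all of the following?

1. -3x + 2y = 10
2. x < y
Yes

Take x = 0, y = 5. Substituting into each constraint:
  (1) -3(0) + 2(5) = 10 ✓
  (2) 0 < 5 ✓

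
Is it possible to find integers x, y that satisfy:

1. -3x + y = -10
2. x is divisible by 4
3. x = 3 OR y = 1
No

The full constraint system is jointly infeasible over the integers. Each constraint and what it forces:

  - -3x + y = -10: is a linear equation tying the variables together
  - x is divisible by 4: restricts x to multiples of 4
  - x = 3 OR y = 1: forces a choice: either x = 3 or y = 1

Split on the disjunction (x = 3 OR y = 1):
  • If x = 3: this contradicts the divisibility constraint — 3 is not a multiple of 4.
  • If y = 1: with y = 1, writing x = 4x', every remaining term of the linear equation is divisible by 12, so the left side is ≡ 0 (mod 12); but the right side -11 ≡ 1 (mod 12). No integers can satisfy it.
Both branches are infeasible, so the system has no integer solution.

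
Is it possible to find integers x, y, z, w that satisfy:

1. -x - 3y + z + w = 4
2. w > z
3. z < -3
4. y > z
Yes

Take x = -8, y = 0, z = -4, w = 0. Substituting into each constraint:
  (1) 8 - 3(0) + (-4) + 0 = 4 ✓
  (2) 0 > -4 ✓
  (3) -4 < -3 ✓
  (4) 0 > -4 ✓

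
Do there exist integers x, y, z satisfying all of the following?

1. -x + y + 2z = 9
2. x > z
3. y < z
Yes

Take x = 8, y = 5, z = 6. Substituting into each constraint:
  (1) (-8) + 5 + 2(6) = 9 ✓
  (2) 8 > 6 ✓
  (3) 5 < 6 ✓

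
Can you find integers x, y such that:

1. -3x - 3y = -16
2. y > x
No

Even the single constraint (-3x - 3y = -16) is infeasible over the integers.

  - -3x - 3y = -16: every term on the left is divisible by 3, so the LHS ≡ 0 (mod 3), but the RHS -16 is not — no integer solution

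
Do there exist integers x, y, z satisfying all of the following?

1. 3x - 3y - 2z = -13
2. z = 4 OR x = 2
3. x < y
Yes

Take x = 2, y = 3, z = 5. Substituting into each constraint:
  (1) 3(2) - 3(3) - 2(5) = -13 ✓
  (2) x = 2, target 2 ✓ (second branch holds)
  (3) 2 < 3 ✓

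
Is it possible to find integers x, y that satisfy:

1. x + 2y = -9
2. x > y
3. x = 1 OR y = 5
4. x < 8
Yes

Take x = 1, y = -5. Substituting into each constraint:
  (1) 1 + 2(-5) = -9 ✓
  (2) 1 > -5 ✓
  (3) x = 1, target 1 ✓ (first branch holds)
  (4) 1 < 8 ✓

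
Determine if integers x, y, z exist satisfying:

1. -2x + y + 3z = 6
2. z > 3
Yes

Take x = 3, y = 0, z = 4. Substituting into each constraint:
  (1) -2(3) + 0 + 3(4) = 6 ✓
  (2) 4 > 3 ✓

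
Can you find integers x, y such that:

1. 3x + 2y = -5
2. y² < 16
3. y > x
Yes

Take x = -3, y = 2. Substituting into each constraint:
  (1) 3(-3) + 2(2) = -5 ✓
  (2) y² = (2)² = 4, and 4 < 16 ✓
  (3) 2 > -3 ✓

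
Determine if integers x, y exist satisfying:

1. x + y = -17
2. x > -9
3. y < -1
Yes

Take x = 0, y = -17. Substituting into each constraint:
  (1) 0 + (-17) = -17 ✓
  (2) 0 > -9 ✓
  (3) -17 < -1 ✓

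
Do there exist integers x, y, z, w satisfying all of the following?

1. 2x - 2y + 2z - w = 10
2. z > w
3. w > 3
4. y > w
Yes

Take x = 7, y = 5, z = 5, w = 4. Substituting into each constraint:
  (1) 2(7) - 2(5) + 2(5) + (-4) = 10 ✓
  (2) 5 > 4 ✓
  (3) 4 > 3 ✓
  (4) 5 > 4 ✓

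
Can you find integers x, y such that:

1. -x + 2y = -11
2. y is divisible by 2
Yes

Take x = 11, y = 0. Substituting into each constraint:
  (1) (-11) + 2(0) = -11 ✓
  (2) 0 = 2 × 0, remainder 0 ✓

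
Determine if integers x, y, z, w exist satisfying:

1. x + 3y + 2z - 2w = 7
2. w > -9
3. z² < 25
Yes

Take x = 7, y = 0, z = 0, w = 0. Substituting into each constraint:
  (1) 7 + 3(0) + 2(0) - 2(0) = 7 ✓
  (2) 0 > -9 ✓
  (3) z² = (0)² = 0, and 0 < 25 ✓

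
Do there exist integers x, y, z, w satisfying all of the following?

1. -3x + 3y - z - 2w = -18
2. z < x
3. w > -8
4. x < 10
Yes

Take x = 1, y = -5, z = 0, w = 0. Substituting into each constraint:
  (1) -3(1) + 3(-5) + 0 - 2(0) = -18 ✓
  (2) 0 < 1 ✓
  (3) 0 > -8 ✓
  (4) 1 < 10 ✓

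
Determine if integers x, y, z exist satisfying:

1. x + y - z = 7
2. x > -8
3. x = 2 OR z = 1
Yes

Take x = 2, y = 0, z = -5. Substituting into each constraint:
  (1) 2 + 0 + 5 = 7 ✓
  (2) 2 > -8 ✓
  (3) x = 2, target 2 ✓ (first branch holds)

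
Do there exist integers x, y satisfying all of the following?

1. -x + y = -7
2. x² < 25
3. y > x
No

A contradictory subset is {-x + y = -7, y > x}. No integer assignment can satisfy these jointly:

  - -x + y = -7: is a linear equation tying the variables together
  - y > x: bounds one variable relative to another variable

From the equation, x − y = 7, i.e. y − x = -7; but y > x requires y − x ≥ 1. Contradiction.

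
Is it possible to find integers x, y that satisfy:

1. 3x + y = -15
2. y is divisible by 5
Yes

Take x = -5, y = 0. Substituting into each constraint:
  (1) 3(-5) + 0 = -15 ✓
  (2) 0 = 5 × 0, remainder 0 ✓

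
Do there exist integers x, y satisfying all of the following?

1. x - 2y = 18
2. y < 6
Yes

Take x = 18, y = 0. Substituting into each constraint:
  (1) 18 - 2(0) = 18 ✓
  (2) 0 < 6 ✓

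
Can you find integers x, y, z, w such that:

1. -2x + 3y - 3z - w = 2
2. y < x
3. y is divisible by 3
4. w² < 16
Yes

Take x = 1, y = 0, z = -2, w = 2. Substituting into each constraint:
  (1) -2(1) + 3(0) - 3(-2) + (-2) = 2 ✓
  (2) 0 < 1 ✓
  (3) 0 = 3 × 0, remainder 0 ✓
  (4) w² = (2)² = 4, and 4 < 16 ✓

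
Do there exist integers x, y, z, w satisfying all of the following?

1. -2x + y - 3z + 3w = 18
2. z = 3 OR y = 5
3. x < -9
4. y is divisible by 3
Yes

Take x = -12, y = 0, z = 3, w = 1. Substituting into each constraint:
  (1) -2(-12) + 0 - 3(3) + 3(1) = 18 ✓
  (2) z = 3, target 3 ✓ (first branch holds)
  (3) -12 < -9 ✓
  (4) 0 = 3 × 0, remainder 0 ✓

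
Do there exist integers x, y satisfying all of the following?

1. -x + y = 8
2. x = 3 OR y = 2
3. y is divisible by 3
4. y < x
No

A contradictory subset is {-x + y = 8, y < x}. No integer assignment can satisfy these jointly:

  - -x + y = 8: is a linear equation tying the variables together
  - y < x: bounds one variable relative to another variable

From the equation, x − y = -8, i.e. x − y = -8; but x > y requires x − y ≥ 1. Contradiction.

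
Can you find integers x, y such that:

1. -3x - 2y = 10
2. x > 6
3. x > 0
Yes

Take x = 8, y = -17. Substituting into each constraint:
  (1) -3(8) - 2(-17) = 10 ✓
  (2) 8 > 6 ✓
  (3) 8 > 0 ✓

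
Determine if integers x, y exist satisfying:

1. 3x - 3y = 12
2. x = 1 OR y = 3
Yes

Take x = 1, y = -3. Substituting into each constraint:
  (1) 3(1) - 3(-3) = 12 ✓
  (2) x = 1, target 1 ✓ (first branch holds)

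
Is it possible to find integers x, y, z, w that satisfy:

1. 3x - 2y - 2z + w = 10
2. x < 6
Yes

Take x = 3, y = 0, z = 0, w = 1. Substituting into each constraint:
  (1) 3(3) - 2(0) - 2(0) + 1 = 10 ✓
  (2) 3 < 6 ✓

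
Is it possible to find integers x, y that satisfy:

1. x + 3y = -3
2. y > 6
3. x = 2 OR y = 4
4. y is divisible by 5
No

A contradictory subset is {x + 3y = -3, y > 6, x = 2 OR y = 4}. No integer assignment can satisfy these jointly:

  - x + 3y = -3: is a linear equation tying the variables together
  - y > 6: bounds one variable relative to a constant
  - x = 2 OR y = 4: forces a choice: either x = 2 or y = 4

Split on the disjunction (x = 2 OR y = 4):
  • If x = 2: with x = 2, every remaining term of the linear equation is divisible by 3, so the left side is ≡ 0 (mod 3); but the right side -5 ≡ 1 (mod 3). No integers can satisfy it.
  • If y = 4: this contradicts the bound y ≥ 7.
Both branches are infeasible, so the system has no integer solution.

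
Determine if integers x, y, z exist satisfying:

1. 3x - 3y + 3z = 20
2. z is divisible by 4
No

Even the single constraint (3x - 3y + 3z = 20) is infeasible over the integers.

  - 3x - 3y + 3z = 20: every term on the left is divisible by 3, so the LHS ≡ 0 (mod 3), but the RHS 20 is not — no integer solution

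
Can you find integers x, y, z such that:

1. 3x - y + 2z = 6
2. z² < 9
Yes

Take x = 0, y = -6, z = 0. Substituting into each constraint:
  (1) 3(0) + 6 + 2(0) = 6 ✓
  (2) z² = (0)² = 0, and 0 < 9 ✓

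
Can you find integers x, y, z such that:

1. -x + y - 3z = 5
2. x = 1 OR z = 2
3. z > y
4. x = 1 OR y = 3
Yes

Take x = 1, y = -6, z = -4. Substituting into each constraint:
  (1) (-1) + (-6) - 3(-4) = 5 ✓
  (2) x = 1, target 1 ✓ (first branch holds)
  (3) -4 > -6 ✓
  (4) x = 1, target 1 ✓ (first branch holds)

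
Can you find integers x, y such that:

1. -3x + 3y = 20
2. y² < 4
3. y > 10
No

Even the single constraint (-3x + 3y = 20) is infeasible over the integers.

  - -3x + 3y = 20: every term on the left is divisible by 3, so the LHS ≡ 0 (mod 3), but the RHS 20 is not — no integer solution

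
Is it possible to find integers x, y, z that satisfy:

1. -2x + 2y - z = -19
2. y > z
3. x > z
Yes

Take x = 11, y = 2, z = 1. Substituting into each constraint:
  (1) -2(11) + 2(2) + (-1) = -19 ✓
  (2) 2 > 1 ✓
  (3) 11 > 1 ✓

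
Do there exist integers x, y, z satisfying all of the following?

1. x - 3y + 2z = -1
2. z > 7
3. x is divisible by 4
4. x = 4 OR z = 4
Yes

Take x = 4, y = 7, z = 8. Substituting into each constraint:
  (1) 4 - 3(7) + 2(8) = -1 ✓
  (2) 8 > 7 ✓
  (3) 4 = 4 × 1, remainder 0 ✓
  (4) x = 4, target 4 ✓ (first branch holds)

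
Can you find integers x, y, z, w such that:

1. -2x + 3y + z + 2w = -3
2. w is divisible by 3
Yes

Take x = 3, y = 1, z = 0, w = 0. Substituting into each constraint:
  (1) -2(3) + 3(1) + 0 + 2(0) = -3 ✓
  (2) 0 = 3 × 0, remainder 0 ✓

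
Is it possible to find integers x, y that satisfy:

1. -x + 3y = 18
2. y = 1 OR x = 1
Yes

Take x = -15, y = 1. Substituting into each constraint:
  (1) 15 + 3(1) = 18 ✓
  (2) y = 1, target 1 ✓ (first branch holds)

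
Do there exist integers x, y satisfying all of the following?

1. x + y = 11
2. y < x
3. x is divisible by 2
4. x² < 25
No

A contradictory subset is {x + y = 11, y < x, x² < 25}. No integer assignment can satisfy these jointly:

  - x + y = 11: is a linear equation tying the variables together
  - y < x: bounds one variable relative to another variable
  - x² < 25: restricts x to |x| ≤ 4

Propagating the comparison: y < x and x ≤ 4 give y ≤ 3. Range argument: with x ∈ [-4, 4], y ∈ [−∞, 3], the left side of the equation is at most 7, but the right side is 11 > 7. No integer solution exists.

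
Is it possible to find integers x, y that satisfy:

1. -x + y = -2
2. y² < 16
Yes

Take x = 0, y = -2. Substituting into each constraint:
  (1) 0 + (-2) = -2 ✓
  (2) y² = (-2)² = 4, and 4 < 16 ✓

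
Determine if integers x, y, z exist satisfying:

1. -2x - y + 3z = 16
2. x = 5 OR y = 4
Yes

Take x = 5, y = -26, z = 0. Substituting into each constraint:
  (1) -2(5) + 26 + 3(0) = 16 ✓
  (2) x = 5, target 5 ✓ (first branch holds)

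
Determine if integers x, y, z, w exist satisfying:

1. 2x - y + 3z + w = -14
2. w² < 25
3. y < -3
Yes

Take x = -9, y = -4, z = 0, w = 0. Substituting into each constraint:
  (1) 2(-9) + 4 + 3(0) + 0 = -14 ✓
  (2) w² = (0)² = 0, and 0 < 25 ✓
  (3) -4 < -3 ✓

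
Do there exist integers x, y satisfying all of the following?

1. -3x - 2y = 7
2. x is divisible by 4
No

The full constraint system is jointly infeasible over the integers. Each constraint and what it forces:

  - -3x - 2y = 7: is a linear equation tying the variables together
  - x is divisible by 4: restricts x to multiples of 4

Modular obstruction: writing x = 4x', every remaining term of the linear equation is divisible by 2, so the left side is ≡ 0 (mod 2); but the right side 7 ≡ 1 (mod 2). No integers can satisfy it.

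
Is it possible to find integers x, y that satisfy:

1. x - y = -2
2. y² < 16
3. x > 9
No

The full constraint system is jointly infeasible over the integers. Each constraint and what it forces:

  - x - y = -2: is a linear equation tying the variables together
  - y² < 16: restricts y to |y| ≤ 3
  - x > 9: bounds one variable relative to a constant

Range argument: with x ∈ [10, ∞], y ∈ [-3, 3], the left side of the equation is at least 7, but the right side is -2 < 7. No integer solution exists.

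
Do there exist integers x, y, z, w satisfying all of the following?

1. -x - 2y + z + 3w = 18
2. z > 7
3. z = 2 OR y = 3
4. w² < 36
Yes

Take x = -16, y = 3, z = 8, w = 0. Substituting into each constraint:
  (1) 16 - 2(3) + 8 + 3(0) = 18 ✓
  (2) 8 > 7 ✓
  (3) y = 3, target 3 ✓ (second branch holds)
  (4) w² = (0)² = 0, and 0 < 36 ✓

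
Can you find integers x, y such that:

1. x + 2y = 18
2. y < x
Yes

Take x = 8, y = 5. Substituting into each constraint:
  (1) 8 + 2(5) = 18 ✓
  (2) 5 < 8 ✓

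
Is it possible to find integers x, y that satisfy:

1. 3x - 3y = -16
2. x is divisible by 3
No

Even the single constraint (3x - 3y = -16) is infeasible over the integers.

  - 3x - 3y = -16: every term on the left is divisible by 3, so the LHS ≡ 0 (mod 3), but the RHS -16 is not — no integer solution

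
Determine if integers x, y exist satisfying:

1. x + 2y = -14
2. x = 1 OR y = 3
Yes

Take x = -20, y = 3. Substituting into each constraint:
  (1) (-20) + 2(3) = -14 ✓
  (2) y = 3, target 3 ✓ (second branch holds)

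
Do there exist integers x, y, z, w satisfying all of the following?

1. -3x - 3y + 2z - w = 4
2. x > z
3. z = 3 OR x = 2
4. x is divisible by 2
Yes

Take x = 2, y = 0, z = 1, w = -8. Substituting into each constraint:
  (1) -3(2) - 3(0) + 2(1) + 8 = 4 ✓
  (2) 2 > 1 ✓
  (3) x = 2, target 2 ✓ (second branch holds)
  (4) 2 = 2 × 1, remainder 0 ✓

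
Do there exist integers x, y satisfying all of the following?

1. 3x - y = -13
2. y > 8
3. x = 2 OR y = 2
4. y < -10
No

A contradictory subset is {y > 8, y < -10}. No integer assignment can satisfy these jointly:

  - y > 8: bounds one variable relative to a constant
  - y < -10: bounds one variable relative to a constant

Direct contradiction: the bounds on y require y ≥ 9 and y ≤ -11 simultaneously, which is empty.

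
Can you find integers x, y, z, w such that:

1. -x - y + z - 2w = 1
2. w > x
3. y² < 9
Yes

Take x = 0, y = 0, z = 3, w = 1. Substituting into each constraint:
  (1) 0 + 0 + 3 - 2(1) = 1 ✓
  (2) 1 > 0 ✓
  (3) y² = (0)² = 0, and 0 < 9 ✓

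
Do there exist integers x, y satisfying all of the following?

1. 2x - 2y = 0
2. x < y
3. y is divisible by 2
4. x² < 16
No

A contradictory subset is {2x - 2y = 0, x < y}. No integer assignment can satisfy these jointly:

  - 2x - 2y = 0: is a linear equation tying the variables together
  - x < y: bounds one variable relative to another variable

From the equation, x − y = 0, i.e. y − x = 0; but y > x requires y − x ≥ 1. Contradiction.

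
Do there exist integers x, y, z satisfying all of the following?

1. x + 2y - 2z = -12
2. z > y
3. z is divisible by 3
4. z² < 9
Yes

Take x = -10, y = -1, z = 0. Substituting into each constraint:
  (1) (-10) + 2(-1) - 2(0) = -12 ✓
  (2) 0 > -1 ✓
  (3) 0 = 3 × 0, remainder 0 ✓
  (4) z² = (0)² = 0, and 0 < 9 ✓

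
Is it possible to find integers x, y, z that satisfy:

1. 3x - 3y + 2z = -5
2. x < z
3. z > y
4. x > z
No

A contradictory subset is {x < z, x > z}. No integer assignment can satisfy these jointly:

  - x < z: bounds one variable relative to another variable
  - x > z: bounds one variable relative to another variable

Direct contradiction: z > x and x > z cannot both hold.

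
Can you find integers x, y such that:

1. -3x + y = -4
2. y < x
Yes

Take x = 1, y = -1. Substituting into each constraint:
  (1) -3(1) + (-1) = -4 ✓
  (2) -1 < 1 ✓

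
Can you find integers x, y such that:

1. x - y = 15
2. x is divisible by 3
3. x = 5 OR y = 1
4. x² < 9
No

The full constraint system is jointly infeasible over the integers. Each constraint and what it forces:

  - x - y = 15: is a linear equation tying the variables together
  - x is divisible by 3: restricts x to multiples of 3
  - x = 5 OR y = 1: forces a choice: either x = 5 or y = 1
  - x² < 9: restricts x to |x| ≤ 2

Split on the disjunction (x = 5 OR y = 1):
  • If x = 5: this contradicts the divisibility constraint — 5 is not a multiple of 3.
  • If y = 1: with y = 1, writing x = 3x', every remaining term of the linear equation is divisible by 3, so the left side is ≡ 0 (mod 3); but the right side 16 ≡ 1 (mod 3). No integers can satisfy it.
Both branches are infeasible, so the system has no integer solution.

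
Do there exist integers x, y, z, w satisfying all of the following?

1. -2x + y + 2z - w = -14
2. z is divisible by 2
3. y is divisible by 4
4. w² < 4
Yes

Take x = 7, y = 0, z = 0, w = 0. Substituting into each constraint:
  (1) -2(7) + 0 + 2(0) + 0 = -14 ✓
  (2) 0 = 2 × 0, remainder 0 ✓
  (3) 0 = 4 × 0, remainder 0 ✓
  (4) w² = (0)² = 0, and 0 < 4 ✓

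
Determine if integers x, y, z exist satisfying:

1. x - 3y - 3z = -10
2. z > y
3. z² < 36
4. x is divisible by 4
Yes

Take x = -4, y = 0, z = 2. Substituting into each constraint:
  (1) (-4) - 3(0) - 3(2) = -10 ✓
  (2) 2 > 0 ✓
  (3) z² = (2)² = 4, and 4 < 36 ✓
  (4) -4 = 4 × -1, remainder 0 ✓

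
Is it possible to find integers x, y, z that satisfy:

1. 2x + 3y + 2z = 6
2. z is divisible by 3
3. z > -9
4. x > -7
Yes

Take x = 3, y = 0, z = 0. Substituting into each constraint:
  (1) 2(3) + 3(0) + 2(0) = 6 ✓
  (2) 0 = 3 × 0, remainder 0 ✓
  (3) 0 > -9 ✓
  (4) 3 > -7 ✓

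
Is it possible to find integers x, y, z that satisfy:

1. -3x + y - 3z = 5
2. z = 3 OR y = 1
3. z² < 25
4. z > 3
No

A contradictory subset is {-3x + y - 3z = 5, z = 3 OR y = 1, z > 3}. No integer assignment can satisfy these jointly:

  - -3x + y - 3z = 5: is a linear equation tying the variables together
  - z = 3 OR y = 1: forces a choice: either z = 3 or y = 1
  - z > 3: bounds one variable relative to a constant

Split on the disjunction (z = 3 OR y = 1):
  • If z = 3: this contradicts the bound z ≥ 4.
  • If y = 1: with y = 1, every remaining term of the linear equation is divisible by 3, so the left side is ≡ 0 (mod 3); but the right side 4 ≡ 1 (mod 3). No integers can satisfy it.
Both branches are infeasible, so the system has no integer solution.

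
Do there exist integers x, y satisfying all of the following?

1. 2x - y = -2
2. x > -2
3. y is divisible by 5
Yes

Take x = -1, y = 0. Substituting into each constraint:
  (1) 2(-1) + 0 = -2 ✓
  (2) -1 > -2 ✓
  (3) 0 = 5 × 0, remainder 0 ✓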